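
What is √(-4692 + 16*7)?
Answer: 2*I*√1145 ≈ 67.676*I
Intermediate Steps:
√(-4692 + 16*7) = √(-4692 + 112) = √(-4580) = 2*I*√1145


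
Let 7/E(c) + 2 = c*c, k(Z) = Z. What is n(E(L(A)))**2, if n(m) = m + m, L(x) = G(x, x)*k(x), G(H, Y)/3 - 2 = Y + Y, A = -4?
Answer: 49/6713281 ≈ 7.2990e-6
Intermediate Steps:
G(H, Y) = 6 + 6*Y (G(H, Y) = 6 + 3*(Y + Y) = 6 + 3*(2*Y) = 6 + 6*Y)
L(x) = x*(6 + 6*x) (L(x) = (6 + 6*x)*x = x*(6 + 6*x))
E(c) = 7/(-2 + c**2) (E(c) = 7/(-2 + c*c) = 7/(-2 + c**2))
n(m) = 2*m
n(E(L(A)))**2 = (2*(7/(-2 + (6*(-4)*(1 - 4))**2)))**2 = (2*(7/(-2 + (6*(-4)*(-3))**2)))**2 = (2*(7/(-2 + 72**2)))**2 = (2*(7/(-2 + 5184)))**2 = (2*(7/5182))**2 = (7/2591)**2 = 49/6713281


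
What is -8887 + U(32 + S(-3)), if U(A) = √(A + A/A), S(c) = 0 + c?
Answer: -8887 + √30 ≈ -8881.5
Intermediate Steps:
S(c) = c
U(A) = √(1 + A) (U(A) = √(A + 1) = √(1 + A))
-8887 + U(32 + S(-3)) = -8887 + √(1 + (32 - 3)) = -8887 + √(1 + 29) = -8887 + √30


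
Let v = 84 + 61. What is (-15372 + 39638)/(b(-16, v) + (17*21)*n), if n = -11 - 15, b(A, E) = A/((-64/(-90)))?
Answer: -48532/18609 ≈ -2.6080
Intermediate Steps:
v = 145
b(A, E) = 45*A/32 (b(A, E) = A/((-64*(-1/90))) = A/(32/45) = A*(45/32) = 45*A/32)
n = -26
(-15372 + 39638)/(b(-16, v) + (17*21)*n) = (-15372 + 39638)/((45/32)*(-16) + (17*21)*(-26)) = 24266/(-45/2 + 357*(-26)) = 24266/(-45/2 - 9282) = 24266/(-18609/2) = 24266*(-2/18609) = -48532/18609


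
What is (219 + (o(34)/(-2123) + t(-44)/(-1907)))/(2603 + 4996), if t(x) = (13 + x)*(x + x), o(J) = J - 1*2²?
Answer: 880786105/30765015039 ≈ 0.028629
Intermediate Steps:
o(J) = -4 + J (o(J) = J - 1*4 = J - 4 = -4 + J)
t(x) = 2*x*(13 + x) (t(x) = (13 + x)*(2*x) = 2*x*(13 + x))
(219 + (o(34)/(-2123) + t(-44)/(-1907)))/(2603 + 4996) = (219 + ((-4 + 34)/(-2123) + (2*(-44)*(13 - 44))/(-1907)))/(2603 + 4996) = (219 + (30*(-1/2123) + (2*(-44)*(-31))*(-1/1907)))/7599 = (219 + (-30/2123 + 2728*(-1/1907)))*(1/7599) = (219 + (-30/2123 - 2728/1907))*(1/7599) = (219 - 5848754/4048561)*(1/7599) = (880786105/4048561)*(1/7599) = 880786105/30765015039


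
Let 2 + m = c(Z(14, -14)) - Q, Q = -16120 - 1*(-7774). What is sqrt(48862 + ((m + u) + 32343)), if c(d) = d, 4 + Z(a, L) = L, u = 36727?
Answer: sqrt(126258) ≈ 355.33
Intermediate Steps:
Z(a, L) = -4 + L
Q = -8346 (Q = -16120 + 7774 = -8346)
m = 8326 (m = -2 + ((-4 - 14) - 1*(-8346)) = -2 + (-18 + 8346) = -2 + 8328 = 8326)
sqrt(48862 + ((m + u) + 32343)) = sqrt(48862 + ((8326 + 36727) + 32343)) = sqrt(48862 + (45053 + 32343)) = sqrt(48862 + 77396) = sqrt(126258)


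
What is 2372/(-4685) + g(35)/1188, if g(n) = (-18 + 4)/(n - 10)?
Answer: -7051399/13914450 ≈ -0.50677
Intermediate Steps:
g(n) = -14/(-10 + n)
2372/(-4685) + g(35)/1188 = 2372/(-4685) - 14/(-10 + 35)/1188 = 2372*(-1/4685) - 14/25*(1/1188) = -2372/4685 - 14*1/25*(1/1188) = -2372/4685 - 14/25*1/1188 = -2372/4685 - 7/14850 = -7051399/13914450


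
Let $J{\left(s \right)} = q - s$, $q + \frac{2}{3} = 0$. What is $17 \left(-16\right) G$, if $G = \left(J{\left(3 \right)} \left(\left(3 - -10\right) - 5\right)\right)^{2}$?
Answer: $- \frac{2106368}{9} \approx -2.3404 \cdot 10^{5}$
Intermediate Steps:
$q = - \frac{2}{3}$ ($q = - \frac{2}{3} + 0 = - \frac{2}{3} \approx -0.66667$)
$J{\left(s \right)} = - \frac{2}{3} - s$
$G = \frac{7744}{9}$ ($G = \left(\left(- \frac{2}{3} - 3\right) \left(\left(3 - -10\right) - 5\right)\right)^{2} = \left(\left(- \frac{2}{3} - 3\right) \left(\left(3 + 10\right) - 5\right)\right)^{2} = \left(- \frac{11 \left(13 - 5\right)}{3}\right)^{2} = \left(\left(- \frac{11}{3}\right) 8\right)^{2} = \left(- \frac{88}{3}\right)^{2} = \frac{7744}{9} \approx 860.44$)
$17 \left(-16\right) G = 17 \left(-16\right) \frac{7744}{9} = \left(-272\right) \frac{7744}{9} = - \frac{2106368}{9}$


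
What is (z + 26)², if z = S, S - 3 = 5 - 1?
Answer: 1089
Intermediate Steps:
S = 7 (S = 3 + (5 - 1) = 3 + 4 = 7)
z = 7
(z + 26)² = (7 + 26)² = 33² = 1089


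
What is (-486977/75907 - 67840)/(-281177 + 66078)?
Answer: 5150017857/16327519793 ≈ 0.31542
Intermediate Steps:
(-486977/75907 - 67840)/(-281177 + 66078) = (-486977*1/75907 - 67840)/(-215099) = (-486977/75907 - 67840)*(-1/215099) = -5150017857/75907*(-1/215099) = 5150017857/16327519793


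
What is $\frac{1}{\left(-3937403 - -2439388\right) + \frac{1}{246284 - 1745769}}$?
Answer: $- \frac{1499485}{2246251022276} \approx -6.6755 \cdot 10^{-7}$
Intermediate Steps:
$\frac{1}{\left(-3937403 - -2439388\right) + \frac{1}{246284 - 1745769}} = \frac{1}{\left(-3937403 + 2439388\right) + \frac{1}{-1499485}} = \frac{1}{-1498015 - \frac{1}{1499485}} = \frac{1}{- \frac{2246251022276}{1499485}} = - \frac{1499485}{2246251022276}$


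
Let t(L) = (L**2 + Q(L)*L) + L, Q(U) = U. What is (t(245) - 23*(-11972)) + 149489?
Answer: 545140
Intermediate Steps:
t(L) = L + 2*L**2 (t(L) = (L**2 + L*L) + L = (L**2 + L**2) + L = 2*L**2 + L = L + 2*L**2)
(t(245) - 23*(-11972)) + 149489 = (245*(1 + 2*245) - 23*(-11972)) + 149489 = (245*(1 + 490) + 275356) + 149489 = (245*491 + 275356) + 149489 = (120295 + 275356) + 149489 = 395651 + 149489 = 545140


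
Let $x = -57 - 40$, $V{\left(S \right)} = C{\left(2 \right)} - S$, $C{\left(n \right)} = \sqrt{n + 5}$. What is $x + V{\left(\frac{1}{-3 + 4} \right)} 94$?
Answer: $-191 + 94 \sqrt{7} \approx 57.701$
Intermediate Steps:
$C{\left(n \right)} = \sqrt{5 + n}$
$V{\left(S \right)} = \sqrt{7} - S$ ($V{\left(S \right)} = \sqrt{5 + 2} - S = \sqrt{7} - S$)
$x = -97$
$x + V{\left(\frac{1}{-3 + 4} \right)} 94 = -97 + \left(\sqrt{7} - \frac{1}{-3 + 4}\right) 94 = -97 + \left(\sqrt{7} - 1^{-1}\right) 94 = -97 + \left(\sqrt{7} - 1\right) 94 = -97 + \left(-1 + \sqrt{7}\right) 94 = -97 - \left(94 - 94 \sqrt{7}\right) = -191 + 94 \sqrt{7}$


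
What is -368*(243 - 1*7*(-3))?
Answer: -97152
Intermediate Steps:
-368*(243 - 1*7*(-3)) = -368*(243 - 7*(-3)) = -368*(243 + 21) = -368*264 = -97152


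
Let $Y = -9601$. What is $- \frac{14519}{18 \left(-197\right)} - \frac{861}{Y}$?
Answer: $\frac{142450025}{34045146} \approx 4.1842$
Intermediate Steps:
$- \frac{14519}{18 \left(-197\right)} - \frac{861}{Y} = - \frac{14519}{18 \left(-197\right)} - \frac{861}{-9601} = - \frac{14519}{-3546} - - \frac{861}{9601} = \left(-14519\right) \left(- \frac{1}{3546}\right) + \frac{861}{9601} = \frac{14519}{3546} + \frac{861}{9601} = \frac{142450025}{34045146}$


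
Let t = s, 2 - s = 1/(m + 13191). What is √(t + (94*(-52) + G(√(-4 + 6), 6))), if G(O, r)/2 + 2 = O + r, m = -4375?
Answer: √(-23695451399 + 9715232*√2)/2204 ≈ 69.822*I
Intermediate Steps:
s = 17631/8816 (s = 2 - 1/(-4375 + 13191) = 2 - 1/8816 = 17631/8816 ≈ 1.9999)
G(O, r) = -4 + 2*O + 2*r (G(O, r) = -4 + 2*(O + r) = -4 + (2*O + 2*r) = -4 + 2*O + 2*r)
t = 17631/8816 ≈ 1.9999
√(t + (94*(-52) + G(√(-4 + 6), 6))) = √(17631/8816 + (94*(-52) + (-4 + 2*√(-4 + 6) + 2*6))) = √(17631/8816 + (-4888 + (-4 + 2*√2 + 12))) = √(17631/8816 + (-4888 + (8 + 2*√2))) = √(17631/8816 + (-4880 + 2*√2)) = √(-43004449/8816 + 2*√2)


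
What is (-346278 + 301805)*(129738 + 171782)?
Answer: -13409498960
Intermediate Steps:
(-346278 + 301805)*(129738 + 171782) = -44473*301520 = -13409498960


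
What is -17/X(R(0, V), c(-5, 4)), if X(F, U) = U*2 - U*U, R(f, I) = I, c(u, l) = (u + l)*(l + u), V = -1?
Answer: -17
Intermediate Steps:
c(u, l) = (l + u)² (c(u, l) = (l + u)*(l + u) = (l + u)²)
X(F, U) = -U² + 2*U (X(F, U) = 2*U - U² = -U² + 2*U)
-17/X(R(0, V), c(-5, 4)) = -17*1/((2 - (4 - 5)²)*(4 - 5)²) = -17/(2 - 1*(-1)²) = -17/(2 - 1*1) = -17/(2 - 1) = -17/1 = -17*1 = -17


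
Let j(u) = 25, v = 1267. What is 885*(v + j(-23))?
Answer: 1143420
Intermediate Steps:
885*(v + j(-23)) = 885*(1267 + 25) = 885*1292 = 1143420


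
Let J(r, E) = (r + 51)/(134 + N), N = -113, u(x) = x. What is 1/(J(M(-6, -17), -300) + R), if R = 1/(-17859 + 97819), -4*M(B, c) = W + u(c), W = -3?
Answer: 239880/639683 ≈ 0.37500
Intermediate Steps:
M(B, c) = ¾ - c/4 (M(B, c) = -(-3 + c)/4 = ¾ - c/4)
J(r, E) = 17/7 + r/21 (J(r, E) = (r + 51)/(134 - 113) = (51 + r)/21 = (51 + r)*(1/21) = 17/7 + r/21)
R = 1/79960 ≈ 1.2506e-5
1/(J(M(-6, -17), -300) + R) = 1/((17/7 + (¾ - ¼*(-17))/21) + 1/79960) = 1/((17/7 + (¾ + 17/4)/21) + 1/79960) = 1/((17/7 + (1/21)*5) + 1/79960) = 1/((17/7 + 5/21) + 1/79960) = 1/(8/3 + 1/79960) = 1/(639683/239880) = 239880/639683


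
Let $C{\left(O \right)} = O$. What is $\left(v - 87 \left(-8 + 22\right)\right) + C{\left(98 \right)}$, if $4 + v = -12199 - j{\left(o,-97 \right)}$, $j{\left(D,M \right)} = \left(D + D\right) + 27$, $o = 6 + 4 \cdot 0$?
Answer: $-13362$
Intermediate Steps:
$o = 6$ ($o = 6 + 0 = 6$)
$j{\left(D,M \right)} = 27 + 2 D$ ($j{\left(D,M \right)} = 2 D + 27 = 27 + 2 D$)
$v = -12242$ ($v = -4 - \left(12226 + 12\right) = -4 - 12238 = -12242$)
$\left(v - 87 \left(-8 + 22\right)\right) + C{\left(98 \right)} = \left(-12242 - 87 \left(-8 + 22\right)\right) + 98 = \left(-12242 - 1218\right) + 98 = -13460 + 98 = -13362$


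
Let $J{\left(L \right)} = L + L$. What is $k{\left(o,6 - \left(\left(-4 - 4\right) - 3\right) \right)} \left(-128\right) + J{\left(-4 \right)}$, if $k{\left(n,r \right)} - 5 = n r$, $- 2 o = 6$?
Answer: $5880$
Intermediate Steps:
$o = -3$ ($o = \left(- \frac{1}{2}\right) 6 = -3$)
$k{\left(n,r \right)} = 5 + n r$
$J{\left(L \right)} = 2 L$
$k{\left(o,6 - \left(\left(-4 - 4\right) - 3\right) \right)} \left(-128\right) + J{\left(-4 \right)} = \left(5 - 3 \left(6 - \left(\left(-4 - 4\right) - 3\right)\right)\right) \left(-128\right) + 2 \left(-4\right) = \left(5 - 3 \left(6 - \left(\left(-4 - 4\right) - 3\right)\right)\right) \left(-128\right) - 8 = \left(5 - 3 \left(6 - \left(-8 - 3\right)\right)\right) \left(-128\right) - 8 = \left(5 - 3 \left(6 - -11\right)\right) \left(-128\right) - 8 = \left(5 - 3 \left(6 + 11\right)\right) \left(-128\right) - 8 = \left(5 - 51\right) \left(-128\right) - 8 = \left(-46\right) \left(-128\right) - 8 = 5888 - 8 = 5880$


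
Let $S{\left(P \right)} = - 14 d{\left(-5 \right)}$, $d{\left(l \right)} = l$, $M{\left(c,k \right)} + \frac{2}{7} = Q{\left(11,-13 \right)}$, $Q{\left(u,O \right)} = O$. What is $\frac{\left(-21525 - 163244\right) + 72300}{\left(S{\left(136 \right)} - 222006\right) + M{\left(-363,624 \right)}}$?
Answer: $\frac{787283}{1553645} \approx 0.50673$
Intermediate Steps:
$M{\left(c,k \right)} = - \frac{93}{7}$ ($M{\left(c,k \right)} = - \frac{2}{7} - 13 = - \frac{93}{7}$)
$S{\left(P \right)} = 70$ ($S{\left(P \right)} = \left(-14\right) \left(-5\right) = 70$)
$\frac{\left(-21525 - 163244\right) + 72300}{\left(S{\left(136 \right)} - 222006\right) + M{\left(-363,624 \right)}} = \frac{\left(-21525 - 163244\right) + 72300}{\left(70 - 222006\right) - \frac{93}{7}} = \frac{-184769 + 72300}{-221936 - \frac{93}{7}} = - \frac{112469}{- \frac{1553645}{7}} = \left(-112469\right) \left(- \frac{7}{1553645}\right) = \frac{787283}{1553645}$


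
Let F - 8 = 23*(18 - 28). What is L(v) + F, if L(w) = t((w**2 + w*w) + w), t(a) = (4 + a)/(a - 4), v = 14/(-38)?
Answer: -329747/1479 ≈ -222.95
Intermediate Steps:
v = -7/19 (v = 14*(-1/38) = -7/19 ≈ -0.36842)
t(a) = (4 + a)/(-4 + a)
F = -222 (F = 8 + 23*(18 - 28) = 8 + 23*(-10) = 8 - 230 = -222)
L(w) = (4 + w + 2*w**2)/(-4 + w + 2*w**2) (L(w) = (4 + ((w**2 + w*w) + w))/(-4 + ((w**2 + w*w) + w)) = (4 + ((w**2 + w**2) + w))/(-4 + ((w**2 + w**2) + w)) = (4 + (2*w**2 + w))/(-4 + (2*w**2 + w)) = (4 + (w + 2*w**2))/(-4 + (w + 2*w**2)) = (4 + w + 2*w**2)/(-4 + w + 2*w**2))
L(v) + F = (4 - 7*(1 + 2*(-7/19))/19)/(-4 - 7*(1 + 2*(-7/19))/19) - 222 = (4 - 7*(1 - 14/19)/19)/(-4 - 7*(1 - 14/19)/19) - 222 = (4 - 7/19*5/19)/(-4 - 7/19*5/19) - 222 = (4 - 35/361)/(-4 - 35/361) - 222 = (1409/361)/(-1479/361) - 222 = -361/1479*1409/361 - 222 = -1409/1479 - 222 = -329747/1479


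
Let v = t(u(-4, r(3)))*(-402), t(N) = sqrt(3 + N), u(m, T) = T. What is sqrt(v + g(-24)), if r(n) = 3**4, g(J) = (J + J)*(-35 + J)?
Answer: 2*sqrt(708 - 201*sqrt(21)) ≈ 29.196*I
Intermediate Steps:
g(J) = 2*J*(-35 + J) (g(J) = (2*J)*(-35 + J) = 2*J*(-35 + J))
r(n) = 81
v = -804*sqrt(21) (v = sqrt(3 + 81)*(-402) = sqrt(84)*(-402) = (2*sqrt(21))*(-402) = -804*sqrt(21) ≈ -3684.4)
sqrt(v + g(-24)) = sqrt(-804*sqrt(21) + 2*(-24)*(-35 - 24)) = sqrt(-804*sqrt(21) + 2*(-24)*(-59)) = sqrt(-804*sqrt(21) + 2832) = sqrt(2832 - 804*sqrt(21))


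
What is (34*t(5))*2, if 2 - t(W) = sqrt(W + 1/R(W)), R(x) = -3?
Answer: 136 - 68*sqrt(42)/3 ≈ -10.897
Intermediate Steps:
t(W) = 2 - sqrt(-1/3 + W) (t(W) = 2 - sqrt(W + 1/(-3)) = 2 - sqrt(W - 1/3) = 2 - sqrt(-1/3 + W))
(34*t(5))*2 = (34*(2 - sqrt(-3 + 9*5)/3))*2 = (34*(2 - sqrt(-3 + 45)/3))*2 = (34*(2 - sqrt(42)/3))*2 = (68 - 34*sqrt(42)/3)*2 = 136 - 68*sqrt(42)/3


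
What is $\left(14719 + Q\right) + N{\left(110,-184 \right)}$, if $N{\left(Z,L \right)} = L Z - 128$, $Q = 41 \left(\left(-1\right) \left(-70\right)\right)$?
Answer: $-2779$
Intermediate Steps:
$Q = 2870$ ($Q = 41 \cdot 70 = 2870$)
$N{\left(Z,L \right)} = -128 + L Z$
$\left(14719 + Q\right) + N{\left(110,-184 \right)} = \left(14719 + 2870\right) - 20368 = 17589 - 20368 = -2779$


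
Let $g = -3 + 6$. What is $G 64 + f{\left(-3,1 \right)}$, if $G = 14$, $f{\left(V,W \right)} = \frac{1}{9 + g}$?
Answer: $\frac{10753}{12} \approx 896.08$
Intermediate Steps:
$g = 3$
$f{\left(V,W \right)} = \frac{1}{12}$ ($f{\left(V,W \right)} = \frac{1}{9 + 3} = \frac{1}{12}$)
$G 64 + f{\left(-3,1 \right)} = 14 \cdot 64 + \frac{1}{12} = 896 + \frac{1}{12} = \frac{10753}{12}$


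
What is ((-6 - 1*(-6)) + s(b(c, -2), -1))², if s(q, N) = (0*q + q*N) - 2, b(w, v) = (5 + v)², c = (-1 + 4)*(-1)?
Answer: 121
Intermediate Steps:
c = -3 (c = 3*(-1) = -3)
s(q, N) = -2 + N*q (s(q, N) = (0 + N*q) - 2 = N*q - 2 = -2 + N*q)
((-6 - 1*(-6)) + s(b(c, -2), -1))² = ((-6 - 1*(-6)) + (-2 - (5 - 2)²))² = ((-6 + 6) + (-2 - 1*3²))² = (0 + (-2 - 1*9))² = (0 + (-2 - 9))² = (0 - 11)² = (-11)² = 121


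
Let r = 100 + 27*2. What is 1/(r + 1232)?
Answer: 1/1386 ≈ 0.00072150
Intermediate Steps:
r = 154 (r = 100 + 54 = 154)
1/(r + 1232) = 1/(154 + 1232) = 1/1386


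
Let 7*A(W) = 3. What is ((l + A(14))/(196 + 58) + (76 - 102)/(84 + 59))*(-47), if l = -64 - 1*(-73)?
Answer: 66505/9779 ≈ 6.8008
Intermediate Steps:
A(W) = 3/7 (A(W) = (1/7)*3 = 3/7)
l = 9 (l = -64 + 73 = 9)
((l + A(14))/(196 + 58) + (76 - 102)/(84 + 59))*(-47) = ((9 + 3/7)/(196 + 58) + (76 - 102)/(84 + 59))*(-47) = ((66/7)/254 - 26/143)*(-47) = ((66/7)*(1/254) - 26*1/143)*(-47) = (33/889 - 2/11)*(-47) = -1415/9779*(-47) = 66505/9779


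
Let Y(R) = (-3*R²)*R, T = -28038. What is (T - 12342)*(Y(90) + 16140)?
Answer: 87659326800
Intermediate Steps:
Y(R) = -3*R³
(T - 12342)*(Y(90) + 16140) = (-28038 - 12342)*(-3*90³ + 16140) = -40380*(-3*729000 + 16140) = -40380*(-2187000 + 16140) = -40380*(-2170860) = 87659326800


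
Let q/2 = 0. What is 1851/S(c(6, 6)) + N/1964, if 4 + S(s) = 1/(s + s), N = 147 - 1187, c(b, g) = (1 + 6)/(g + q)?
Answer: -6368387/12275 ≈ -518.81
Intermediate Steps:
q = 0 (q = 2*0 = 0)
c(b, g) = 7/g (c(b, g) = (1 + 6)/(g + 0) = 7/g)
N = -1040
S(s) = -4 + 1/(2*s) (S(s) = -4 + 1/(s + s) = -4 + 1/(2*s))
1851/S(c(6, 6)) + N/1964 = 1851/(-4 + 1/(2*((7/6)))) - 1040/1964 = 1851/(-4 + 1/(2*((7*(1/6))))) - 1040*1/1964 = 1851/(-4 + 1/(2*(7/6))) - 260/491 = 1851/(-4 + (1/2)*(6/7)) - 260/491 = 1851/(-4 + 3/7) - 260/491 = 1851/(-25/7) - 260/491 = 1851*(-7/25) - 260/491 = -12957/25 - 260/491 = -6368387/12275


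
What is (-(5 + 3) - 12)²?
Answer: 400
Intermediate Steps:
(-(5 + 3) - 12)² = (-1*8 - 12)² = (-8 - 12)² = (-20)² = 400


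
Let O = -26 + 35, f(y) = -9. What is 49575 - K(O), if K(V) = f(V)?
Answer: 49584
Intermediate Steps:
O = 9
K(V) = -9
49575 - K(O) = 49575 - 1*(-9) = 49575 + 9 = 49584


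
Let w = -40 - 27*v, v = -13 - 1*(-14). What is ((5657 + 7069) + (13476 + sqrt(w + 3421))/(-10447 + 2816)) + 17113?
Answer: 227687933/7631 - sqrt(3354)/7631 ≈ 29837.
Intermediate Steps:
v = 1 (v = -13 + 14 = 1)
w = -67 (w = -40 - 27*1 = -40 - 27 = -67)
((5657 + 7069) + (13476 + sqrt(w + 3421))/(-10447 + 2816)) + 17113 = ((5657 + 7069) + (13476 + sqrt(-67 + 3421))/(-10447 + 2816)) + 17113 = (12726 + (13476 + sqrt(3354))/(-7631)) + 17113 = (12726 + (13476 + sqrt(3354))*(-1/7631)) + 17113 = (12726 + (-13476/7631 - sqrt(3354)/7631)) + 17113 = (97098630/7631 - sqrt(3354)/7631) + 17113 = 227687933/7631 - sqrt(3354)/7631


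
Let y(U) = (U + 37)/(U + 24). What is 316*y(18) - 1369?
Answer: -20059/21 ≈ -955.19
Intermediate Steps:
y(U) = (37 + U)/(24 + U)
316*y(18) - 1369 = 316*((37 + 18)/(24 + 18)) - 1369 = 316*(55/42) - 1369 = 8690/21 - 1369 = -20059/21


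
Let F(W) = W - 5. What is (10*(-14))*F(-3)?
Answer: 1120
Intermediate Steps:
F(W) = -5 + W
(10*(-14))*F(-3) = (10*(-14))*(-5 - 3) = -140*(-8) = 1120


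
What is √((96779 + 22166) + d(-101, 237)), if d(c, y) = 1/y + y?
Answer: √6694333995/237 ≈ 345.23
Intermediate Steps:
d(c, y) = y + 1/y
√((96779 + 22166) + d(-101, 237)) = √((96779 + 22166) + (237 + 1/237)) = √(118945 + (237 + 1/237)) = √(118945 + 56170/237) = √(28246135/237) = √6694333995/237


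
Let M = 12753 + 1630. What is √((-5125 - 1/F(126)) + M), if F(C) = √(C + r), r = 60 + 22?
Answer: √(6258408 - 13*√13)/26 ≈ 96.218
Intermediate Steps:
r = 82
F(C) = √(82 + C) (F(C) = √(C + 82) = √(82 + C))
M = 14383
√((-5125 - 1/F(126)) + M) = √((-5125 - 1/(√(82 + 126))) + 14383) = √((-5125 - 1/(√208)) + 14383) = √((-5125 - 1/(4*√13)) + 14383) = √((-5125 - √13/52) + 14383) = √(9258 - √13/52)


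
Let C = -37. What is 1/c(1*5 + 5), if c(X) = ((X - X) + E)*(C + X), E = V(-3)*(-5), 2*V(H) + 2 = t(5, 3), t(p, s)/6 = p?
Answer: 1/1890 ≈ 0.00052910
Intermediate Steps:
t(p, s) = 6*p
V(H) = 14 (V(H) = -1 + (6*5)/2 = -1 + (½)*30 = -1 + 15 = 14)
E = -70 (E = 14*(-5) = -70)
c(X) = 2590 - 70*X (c(X) = ((X - X) - 70)*(-37 + X) = (0 - 70)*(-37 + X) = -70*(-37 + X) = 2590 - 70*X)
1/c(1*5 + 5) = 1/(2590 - 70*(1*5 + 5)) = 1/(2590 - 70*(5 + 5)) = 1/(2590 - 70*10) = 1/(2590 - 700) = 1/1890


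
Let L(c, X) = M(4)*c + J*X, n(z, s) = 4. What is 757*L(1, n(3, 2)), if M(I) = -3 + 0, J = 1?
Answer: 757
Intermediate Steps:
M(I) = -3
L(c, X) = X - 3*c (L(c, X) = -3*c + 1*X = -3*c + X = X - 3*c)
757*L(1, n(3, 2)) = 757*(4 - 3*1) = 757*(4 - 3) = 757*1 = 757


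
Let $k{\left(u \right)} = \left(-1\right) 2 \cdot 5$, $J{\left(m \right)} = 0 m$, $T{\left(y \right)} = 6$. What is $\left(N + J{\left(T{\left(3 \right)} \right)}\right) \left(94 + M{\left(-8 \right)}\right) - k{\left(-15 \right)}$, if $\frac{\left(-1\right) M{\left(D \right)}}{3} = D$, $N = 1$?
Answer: $128$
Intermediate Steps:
$J{\left(m \right)} = 0$
$M{\left(D \right)} = - 3 D$
$k{\left(u \right)} = -10$ ($k{\left(u \right)} = \left(-2\right) 5 = -10$)
$\left(N + J{\left(T{\left(3 \right)} \right)}\right) \left(94 + M{\left(-8 \right)}\right) - k{\left(-15 \right)} = \left(1 + 0\right) \left(94 - -24\right) - -10 = 1 \left(94 + 24\right) + 10 = 1 \cdot 118 + 10 = 118 + 10 = 128$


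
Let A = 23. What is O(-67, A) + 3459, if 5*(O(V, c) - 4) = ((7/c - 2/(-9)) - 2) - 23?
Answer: 3579139/1035 ≈ 3458.1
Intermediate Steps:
O(V, c) = -43/45 + 7/(5*c) (O(V, c) = 4 + (((7/c - 2/(-9)) - 2) - 23)/5 = 4 + (((7/c - 2*(-⅑)) - 2) - 23)/5 = 4 + (((7/c + 2/9) - 2) - 23)/5 = 4 + (((2/9 + 7/c) - 2) - 23)/5 = 4 + ((-16/9 + 7/c) - 23)/5 = 4 + (-223/9 + 7/c)/5 = 4 + (-223/45 + 7/(5*c)) = -43/45 + 7/(5*c))
O(-67, A) + 3459 = (1/45)*(63 - 43*23)/23 + 3459 = (1/45)*(1/23)*(63 - 989) + 3459 = (1/45)*(1/23)*(-926) + 3459 = -926/1035 + 3459 = 3579139/1035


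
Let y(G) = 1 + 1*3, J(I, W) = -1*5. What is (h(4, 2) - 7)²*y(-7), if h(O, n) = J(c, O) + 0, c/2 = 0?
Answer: 576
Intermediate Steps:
c = 0 (c = 2*0 = 0)
J(I, W) = -5
y(G) = 4 (y(G) = 1 + 3 = 4)
h(O, n) = -5 (h(O, n) = -5 + 0 = -5)
(h(4, 2) - 7)²*y(-7) = (-5 - 7)²*4 = (-12)²*4 = 144*4 = 576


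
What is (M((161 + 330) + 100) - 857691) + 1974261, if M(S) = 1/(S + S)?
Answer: 1319785741/1182 ≈ 1.1166e+6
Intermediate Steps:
M(S) = 1/(2*S)
(M((161 + 330) + 100) - 857691) + 1974261 = (1/(2*((161 + 330) + 100)) - 857691) + 1974261 = (1/(2*(491 + 100)) - 857691) + 1974261 = ((1/2)/591 - 857691) + 1974261 = ((1/2)*(1/591) - 857691) + 1974261 = (1/1182 - 857691) + 1974261 = -1013790761/1182 + 1974261 = 1319785741/1182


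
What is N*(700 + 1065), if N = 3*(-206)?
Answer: -1090770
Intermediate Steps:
N = -618
N*(700 + 1065) = -618*(700 + 1065) = -618*1765 = -1090770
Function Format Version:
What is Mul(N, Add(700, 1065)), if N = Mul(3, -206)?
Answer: -1090770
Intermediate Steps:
N = -618
Mul(N, Add(700, 1065)) = Mul(-618, Add(700, 1065)) = Mul(-618, 1765) = -1090770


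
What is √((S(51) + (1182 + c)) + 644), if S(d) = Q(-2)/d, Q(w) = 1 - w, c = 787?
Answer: √755174/17 ≈ 51.118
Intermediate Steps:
S(d) = 3/d (S(d) = (1 - 1*(-2))/d = (1 + 2)/d = 3/d)
√((S(51) + (1182 + c)) + 644) = √((3/51 + (1182 + 787)) + 644) = √((3*(1/51) + 1969) + 644) = √((1/17 + 1969) + 644) = √(33474/17 + 644) = √(44422/17) = √755174/17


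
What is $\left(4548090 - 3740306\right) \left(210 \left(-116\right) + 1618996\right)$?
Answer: $1288121446624$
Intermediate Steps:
$\left(4548090 - 3740306\right) \left(210 \left(-116\right) + 1618996\right) = 807784 \left(-24360 + 1618996\right) = 807784 \cdot 1594636 = 1288121446624$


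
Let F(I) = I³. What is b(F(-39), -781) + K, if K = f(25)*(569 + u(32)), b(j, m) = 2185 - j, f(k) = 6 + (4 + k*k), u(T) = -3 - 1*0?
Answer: 420914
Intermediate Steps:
u(T) = -3 (u(T) = -3 + 0 = -3)
f(k) = 10 + k² (f(k) = 6 + (4 + k²) = 10 + k²)
K = 359410 (K = (10 + 25²)*(569 - 3) = (10 + 625)*566 = 635*566 = 359410)
b(F(-39), -781) + K = (2185 - 1*(-39)³) + 359410 = (2185 - 1*(-59319)) + 359410 = (2185 + 59319) + 359410 = 61504 + 359410 = 420914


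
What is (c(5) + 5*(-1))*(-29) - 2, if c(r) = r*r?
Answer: -582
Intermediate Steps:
c(r) = r²
(c(5) + 5*(-1))*(-29) - 2 = (5² + 5*(-1))*(-29) - 2 = (25 - 5)*(-29) - 2 = 20*(-29) - 2 = -580 - 2 = -582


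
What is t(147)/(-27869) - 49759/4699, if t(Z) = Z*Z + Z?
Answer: -1488965015/130956431 ≈ -11.370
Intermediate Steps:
t(Z) = Z + Z² (t(Z) = Z² + Z = Z + Z²)
t(147)/(-27869) - 49759/4699 = (147*(1 + 147))/(-27869) - 49759/4699 = (147*148)*(-1/27869) - 49759*1/4699 = 21756*(-1/27869) - 49759/4699 = -21756/27869 - 49759/4699 = -1488965015/130956431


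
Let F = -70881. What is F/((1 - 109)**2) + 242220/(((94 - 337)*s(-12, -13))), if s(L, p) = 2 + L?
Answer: 363925/3888 ≈ 93.602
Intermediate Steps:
F/((1 - 109)**2) + 242220/(((94 - 337)*s(-12, -13))) = -70881/(1 - 109)**2 + 242220/(((94 - 337)*(2 - 12))) = -70881/((-108)**2) + 242220/((-243*(-10))) = -70881/11664 + 242220/2430 = -70881*1/11664 + 242220*(1/2430) = -23627/3888 + 8074/81 = 363925/3888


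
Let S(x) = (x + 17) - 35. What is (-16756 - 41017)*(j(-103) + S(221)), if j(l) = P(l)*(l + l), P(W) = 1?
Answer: 173319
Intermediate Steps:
S(x) = -18 + x (S(x) = (17 + x) - 35 = -18 + x)
j(l) = 2*l (j(l) = 1*(l + l) = 1*(2*l) = 2*l)
(-16756 - 41017)*(j(-103) + S(221)) = (-16756 - 41017)*(2*(-103) + (-18 + 221)) = -57773*(-206 + 203) = -57773*(-3) = 173319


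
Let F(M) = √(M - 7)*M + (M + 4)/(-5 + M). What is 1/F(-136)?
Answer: 47/132787452 + 37553*I*√143/730330986 ≈ 3.5395e-7 + 0.00061488*I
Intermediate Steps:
F(M) = M*√(-7 + M) + (4 + M)/(-5 + M) (F(M) = √(-7 + M)*M + (4 + M)/(-5 + M) = M*√(-7 + M) + (4 + M)/(-5 + M))
1/F(-136) = 1/((4 - 136 + (-136)²*√(-7 - 136) - 5*(-136)*√(-7 - 136))/(-5 - 136)) = 1/((4 - 136 + 18496*√(-143) - 5*(-136)*√(-143))/(-141)) = 1/(-(4 - 136 + 18496*(I*√143) - 5*(-136)*I*√143)/141) = 1/(-(4 - 136 + 18496*I*√143 + 680*I*√143)/141) = 1/(-(-132 + 19176*I*√143)/141) = 1/(44/47 - 136*I*√143)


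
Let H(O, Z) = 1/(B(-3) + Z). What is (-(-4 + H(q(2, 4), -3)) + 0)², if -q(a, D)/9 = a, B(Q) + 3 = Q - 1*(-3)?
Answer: 625/36 ≈ 17.361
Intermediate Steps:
B(Q) = Q (B(Q) = -3 + (Q - 1*(-3)) = -3 + (Q + 3) = -3 + (3 + Q) = Q)
q(a, D) = -9*a
H(O, Z) = 1/(-3 + Z)
(-(-4 + H(q(2, 4), -3)) + 0)² = (-(-4 + 1/(-3 - 3)) + 0)² = (-(-4 + 1/(-6)) + 0)² = (-(-4 - ⅙) + 0)² = (-1*(-25/6) + 0)² = (25/6 + 0)² = (25/6)² = 625/36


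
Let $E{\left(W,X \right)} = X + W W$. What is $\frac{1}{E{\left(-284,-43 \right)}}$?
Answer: $\frac{1}{80613} \approx 1.2405 \cdot 10^{-5}$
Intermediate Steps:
$E{\left(W,X \right)} = X + W^{2}$
$\frac{1}{E{\left(-284,-43 \right)}} = \frac{1}{-43 + \left(-284\right)^{2}} = \frac{1}{-43 + 80656} = \frac{1}{80613}$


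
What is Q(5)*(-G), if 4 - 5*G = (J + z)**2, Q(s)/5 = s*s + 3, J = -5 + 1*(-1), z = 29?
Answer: 14700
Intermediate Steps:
J = -6 (J = -5 - 1 = -6)
Q(s) = 15 + 5*s**2 (Q(s) = 5*(s*s + 3) = 5*(s**2 + 3) = 5*(3 + s**2) = 15 + 5*s**2)
G = -105 (G = 4/5 - (-6 + 29)**2/5 = 4/5 - 1/5*23**2 = 4/5 - 1/5*529 = 4/5 - 529/5 = -105)
Q(5)*(-G) = (15 + 5*5**2)*(-1*(-105)) = (15 + 5*25)*105 = (15 + 125)*105 = 140*105 = 14700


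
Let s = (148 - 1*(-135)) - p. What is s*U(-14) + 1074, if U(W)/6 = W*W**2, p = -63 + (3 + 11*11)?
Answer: -3653934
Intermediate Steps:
p = 61 (p = -63 + (3 + 121) = -63 + 124 = 61)
U(W) = 6*W**3 (U(W) = 6*(W*W**2) = 6*W**3)
s = 222 (s = (148 - 1*(-135)) - 1*61 = (148 + 135) - 61 = 283 - 61 = 222)
s*U(-14) + 1074 = 222*(6*(-14)**3) + 1074 = 222*(6*(-2744)) + 1074 = 222*(-16464) + 1074 = -3655008 + 1074 = -3653934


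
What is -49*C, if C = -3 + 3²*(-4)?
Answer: 1911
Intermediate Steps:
C = -39 (C = -3 + 9*(-4) = -3 - 36 = -39)
-49*C = -49*(-39) = 1911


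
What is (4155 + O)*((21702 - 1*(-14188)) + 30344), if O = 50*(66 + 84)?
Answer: 771957270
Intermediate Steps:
O = 7500 (O = 50*150 = 7500)
(4155 + O)*((21702 - 1*(-14188)) + 30344) = (4155 + 7500)*((21702 - 1*(-14188)) + 30344) = 11655*((21702 + 14188) + 30344) = 11655*(35890 + 30344) = 11655*66234 = 771957270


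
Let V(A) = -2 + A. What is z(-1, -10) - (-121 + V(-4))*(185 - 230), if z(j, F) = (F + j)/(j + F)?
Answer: -5714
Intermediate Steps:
z(j, F) = 1 (z(j, F) = (F + j)/(F + j) = 1)
z(-1, -10) - (-121 + V(-4))*(185 - 230) = 1 - (-121 + (-2 - 4))*(185 - 230) = 1 - (-121 - 6)*(-45) = 1 - (-127)*(-45) = 1 - 1*5715 = 1 - 5715 = -5714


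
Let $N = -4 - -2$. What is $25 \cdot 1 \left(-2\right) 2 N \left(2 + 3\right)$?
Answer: $1000$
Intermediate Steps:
$N = -2$ ($N = -4 + 2 = -2$)
$25 \cdot 1 \left(-2\right) 2 N \left(2 + 3\right) = 25 \cdot 1 \left(-2\right) 2 \left(-2\right) \left(2 + 3\right) = 25 \left(-4\right) \left(-2\right) 5 = 25 \cdot 8 \cdot 5 = 25 \cdot 40 = 1000$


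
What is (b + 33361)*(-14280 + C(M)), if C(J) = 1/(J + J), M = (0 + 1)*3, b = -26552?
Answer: -583388311/6 ≈ -9.7231e+7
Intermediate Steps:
M = 3 (M = 1*3 = 3)
C(J) = 1/(2*J)
(b + 33361)*(-14280 + C(M)) = (-26552 + 33361)*(-14280 + (1/2)/3) = 6809*(-14280 + (1/2)*(1/3)) = 6809*(-14280 + 1/6) = 6809*(-85679/6) = -583388311/6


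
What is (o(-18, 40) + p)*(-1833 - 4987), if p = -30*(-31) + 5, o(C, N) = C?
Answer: -6253940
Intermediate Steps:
p = 935 (p = 930 + 5 = 935)
(o(-18, 40) + p)*(-1833 - 4987) = (-18 + 935)*(-1833 - 4987) = 917*(-6820) = -6253940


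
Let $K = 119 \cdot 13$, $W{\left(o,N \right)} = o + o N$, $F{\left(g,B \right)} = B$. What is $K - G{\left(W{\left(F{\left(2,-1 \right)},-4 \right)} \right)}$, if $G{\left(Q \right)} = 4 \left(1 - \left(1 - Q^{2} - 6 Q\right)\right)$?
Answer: $1439$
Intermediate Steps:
$W{\left(o,N \right)} = o + N o$
$K = 1547$
$G{\left(Q \right)} = 4 Q^{2} + 24 Q$ ($G{\left(Q \right)} = 4 \left(1 + \left(-1 + Q^{2} + 6 Q\right)\right) = 4 \left(Q^{2} + 6 Q\right) = 4 Q^{2} + 24 Q$)
$K - G{\left(W{\left(F{\left(2,-1 \right)},-4 \right)} \right)} = 1547 - 4 \left(- (1 - 4)\right) \left(6 - \left(1 - 4\right)\right) = 1547 - 4 \left(\left(-1\right) \left(-3\right)\right) \left(6 - -3\right) = 1547 - 4 \cdot 3 \left(6 + 3\right) = 1547 - 4 \cdot 3 \cdot 9 = 1547 - 108 = 1439$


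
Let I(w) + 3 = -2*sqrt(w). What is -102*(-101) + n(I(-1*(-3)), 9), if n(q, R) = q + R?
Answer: 10308 - 2*sqrt(3) ≈ 10305.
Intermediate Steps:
I(w) = -3 - 2*sqrt(w)
n(q, R) = R + q
-102*(-101) + n(I(-1*(-3)), 9) = -102*(-101) + (9 + (-3 - 2*sqrt(3))) = 10302 + (9 + (-3 - 2*sqrt(3))) = 10302 + (6 - 2*sqrt(3)) = 10308 - 2*sqrt(3)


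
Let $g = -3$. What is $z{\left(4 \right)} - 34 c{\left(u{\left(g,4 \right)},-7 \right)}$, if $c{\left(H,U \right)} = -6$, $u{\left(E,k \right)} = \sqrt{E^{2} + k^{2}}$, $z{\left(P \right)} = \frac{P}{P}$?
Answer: $205$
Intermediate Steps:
$z{\left(P \right)} = 1$
$z{\left(4 \right)} - 34 c{\left(u{\left(g,4 \right)},-7 \right)} = 1 - -204 = 1 + 204 = 205$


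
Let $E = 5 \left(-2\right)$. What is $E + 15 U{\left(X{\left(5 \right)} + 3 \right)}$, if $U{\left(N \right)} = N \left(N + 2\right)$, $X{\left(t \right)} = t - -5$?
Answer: $2915$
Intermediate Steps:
$X{\left(t \right)} = 5 + t$ ($X{\left(t \right)} = t + 5 = 5 + t$)
$U{\left(N \right)} = N \left(2 + N\right)$
$E = -10$
$E + 15 U{\left(X{\left(5 \right)} + 3 \right)} = -10 + 15 \left(\left(5 + 5\right) + 3\right) \left(2 + \left(\left(5 + 5\right) + 3\right)\right) = -10 + 15 \left(10 + 3\right) \left(2 + \left(10 + 3\right)\right) = -10 + 15 \cdot 13 \left(2 + 13\right) = -10 + 15 \cdot 13 \cdot 15 = -10 + 15 \cdot 195 = -10 + 2925 = 2915$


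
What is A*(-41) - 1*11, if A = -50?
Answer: 2039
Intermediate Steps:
A*(-41) - 1*11 = -50*(-41) - 1*11 = 2050 - 11 = 2039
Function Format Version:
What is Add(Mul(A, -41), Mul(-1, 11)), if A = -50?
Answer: 2039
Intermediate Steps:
Add(Mul(A, -41), Mul(-1, 11)) = Add(Mul(-50, -41), Mul(-1, 11)) = Add(2050, -11) = 2039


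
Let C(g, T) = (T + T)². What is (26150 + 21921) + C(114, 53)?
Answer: 59307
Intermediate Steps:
C(g, T) = 4*T² (C(g, T) = (2*T)² = 4*T²)
(26150 + 21921) + C(114, 53) = (26150 + 21921) + 4*53² = 48071 + 4*2809 = 48071 + 11236 = 59307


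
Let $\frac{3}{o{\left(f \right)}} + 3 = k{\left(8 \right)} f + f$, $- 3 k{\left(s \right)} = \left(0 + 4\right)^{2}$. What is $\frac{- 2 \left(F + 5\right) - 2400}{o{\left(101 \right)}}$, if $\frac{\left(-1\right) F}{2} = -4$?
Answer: $\frac{3207172}{9} \approx 3.5635 \cdot 10^{5}$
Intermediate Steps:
$k{\left(s \right)} = - \frac{16}{3}$ ($k{\left(s \right)} = - \frac{\left(0 + 4\right)^{2}}{3} = - \frac{4^{2}}{3} = \left(- \frac{1}{3}\right) 16 = - \frac{16}{3}$)
$F = 8$ ($F = \left(-2\right) \left(-4\right) = 8$)
$o{\left(f \right)} = \frac{3}{-3 - \frac{13 f}{3}}$ ($o{\left(f \right)} = \frac{3}{-3 + \left(- \frac{16 f}{3} + f\right)} = \frac{3}{-3 - \frac{13 f}{3}}$)
$\frac{- 2 \left(F + 5\right) - 2400}{o{\left(101 \right)}} = \frac{- 2 \left(8 + 5\right) - 2400}{9 \frac{1}{-9 - 1313}} = \frac{\left(-2\right) 13 - 2400}{9 \frac{1}{-9 - 1313}} = \frac{-26 - 2400}{9 \frac{1}{-1322}} = - \frac{2426}{9 \left(- \frac{1}{1322}\right)} = - \frac{2426}{- \frac{9}{1322}} = \left(-2426\right) \left(- \frac{1322}{9}\right) = \frac{3207172}{9}$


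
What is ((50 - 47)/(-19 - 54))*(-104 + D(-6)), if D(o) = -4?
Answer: 324/73 ≈ 4.4384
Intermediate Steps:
((50 - 47)/(-19 - 54))*(-104 + D(-6)) = ((50 - 47)/(-19 - 54))*(-104 - 4) = (3/(-73))*(-108) = (3*(-1/73))*(-108) = -3/73*(-108) = 324/73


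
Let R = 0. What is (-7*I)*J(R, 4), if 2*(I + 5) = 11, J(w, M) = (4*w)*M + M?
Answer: -14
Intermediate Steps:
J(w, M) = M + 4*M*w (J(w, M) = 4*M*w + M = M + 4*M*w)
I = 1/2 (I = -5 + (1/2)*11 = -5 + 11/2 = 1/2 ≈ 0.50000)
(-7*I)*J(R, 4) = (-7*1/2)*(4*(1 + 4*0)) = -14*(1 + 0) = -14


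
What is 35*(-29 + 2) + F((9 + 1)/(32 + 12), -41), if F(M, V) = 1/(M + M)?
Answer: -4714/5 ≈ -942.80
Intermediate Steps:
F(M, V) = 1/(2*M)
35*(-29 + 2) + F((9 + 1)/(32 + 12), -41) = 35*(-29 + 2) + 1/(2*(((9 + 1)/(32 + 12)))) = 35*(-27) + 1/(2*((10/44))) = -945 + 1/(2*((10*(1/44)))) = -945 + 1/(2*(5/22)) = -945 + (½)*(22/5) = -945 + 11/5 = -4714/5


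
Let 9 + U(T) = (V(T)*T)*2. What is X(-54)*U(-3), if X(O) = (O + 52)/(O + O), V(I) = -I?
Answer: -½ ≈ -0.50000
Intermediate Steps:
X(O) = (52 + O)/(2*O) (X(O) = (52 + O)/((2*O)) = (52 + O)*(1/(2*O)) = (52 + O)/(2*O))
U(T) = -9 - 2*T² (U(T) = -9 + ((-T)*T)*2 = -9 - T²*2 = -9 - 2*T²)
X(-54)*U(-3) = ((½)*(52 - 54)/(-54))*(-9 - 2*(-3)²) = ((½)*(-1/54)*(-2))*(-9 - 2*9) = (-9 - 18)/54 = (1/54)*(-27) = -½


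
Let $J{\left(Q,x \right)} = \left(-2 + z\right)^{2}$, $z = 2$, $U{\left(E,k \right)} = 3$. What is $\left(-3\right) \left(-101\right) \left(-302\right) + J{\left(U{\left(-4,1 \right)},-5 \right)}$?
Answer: $-91506$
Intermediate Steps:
$J{\left(Q,x \right)} = 0$ ($J{\left(Q,x \right)} = \left(-2 + 2\right)^{2} = 0^{2} = 0$)
$\left(-3\right) \left(-101\right) \left(-302\right) + J{\left(U{\left(-4,1 \right)},-5 \right)} = \left(-3\right) \left(-101\right) \left(-302\right) + 0 = 303 \left(-302\right) + 0 = -91506 + 0 = -91506$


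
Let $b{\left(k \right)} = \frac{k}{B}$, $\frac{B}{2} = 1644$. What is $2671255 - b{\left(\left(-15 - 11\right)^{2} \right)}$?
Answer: $\frac{2195771441}{822} \approx 2.6713 \cdot 10^{6}$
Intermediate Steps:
$B = 3288$ ($B = 2 \cdot 1644 = 3288$)
$b{\left(k \right)} = \frac{k}{3288}$
$2671255 - b{\left(\left(-15 - 11\right)^{2} \right)} = 2671255 - \frac{\left(-15 - 11\right)^{2}}{3288} = 2671255 - \frac{\left(-26\right)^{2}}{3288} = 2671255 - \frac{1}{3288} \cdot 676 = 2671255 - \frac{169}{822} = \frac{2195771441}{822}$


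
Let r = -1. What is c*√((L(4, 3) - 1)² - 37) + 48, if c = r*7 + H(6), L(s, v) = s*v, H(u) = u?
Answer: 48 - 2*√21 ≈ 38.835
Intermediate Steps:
c = -1 (c = -1*7 + 6 = -7 + 6 = -1)
c*√((L(4, 3) - 1)² - 37) + 48 = -√((4*3 - 1)² - 37) + 48 = -√((12 - 1)² - 37) + 48 = -√(11² - 37) + 48 = -√(121 - 37) + 48 = -√84 + 48 = -2*√21 + 48 = 48 - 2*√21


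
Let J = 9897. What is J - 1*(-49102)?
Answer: 58999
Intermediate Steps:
J - 1*(-49102) = 9897 - 1*(-49102) = 9897 + 49102 = 58999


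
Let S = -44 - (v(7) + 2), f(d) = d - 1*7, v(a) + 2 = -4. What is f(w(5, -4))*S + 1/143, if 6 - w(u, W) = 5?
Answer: 34321/143 ≈ 240.01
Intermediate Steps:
v(a) = -6 (v(a) = -2 - 4 = -6)
w(u, W) = 1 (w(u, W) = 6 - 1*5 = 6 - 5 = 1)
f(d) = -7 + d (f(d) = d - 7 = -7 + d)
S = -40 (S = -44 - (-6 + 2) = -44 - 1*(-4) = -44 + 4 = -40)
f(w(5, -4))*S + 1/143 = (-7 + 1)*(-40) + 1/143 = -6*(-40) + 1/143 = 240 + 1/143 = 34321/143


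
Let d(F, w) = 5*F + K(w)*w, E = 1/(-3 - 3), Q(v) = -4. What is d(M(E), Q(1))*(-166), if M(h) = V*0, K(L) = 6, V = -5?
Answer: 3984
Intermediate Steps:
E = -1/6 (E = 1/(-6) = -1/6 ≈ -0.16667)
M(h) = 0 (M(h) = -5*0 = 0)
d(F, w) = 5*F + 6*w
d(M(E), Q(1))*(-166) = (5*0 + 6*(-4))*(-166) = (0 - 24)*(-166) = -24*(-166) = 3984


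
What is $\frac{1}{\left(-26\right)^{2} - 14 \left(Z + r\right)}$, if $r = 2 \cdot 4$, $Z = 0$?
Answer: $\frac{1}{564} \approx 0.0017731$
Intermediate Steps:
$r = 8$
$\frac{1}{\left(-26\right)^{2} - 14 \left(Z + r\right)} = \frac{1}{\left(-26\right)^{2} - 14 \left(0 + 8\right)} = \frac{1}{676 - 112} = \frac{1}{564}$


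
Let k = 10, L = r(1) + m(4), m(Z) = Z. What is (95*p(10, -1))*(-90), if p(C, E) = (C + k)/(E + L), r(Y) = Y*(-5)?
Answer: 85500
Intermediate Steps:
r(Y) = -5*Y
L = -1 (L = -5*1 + 4 = -5 + 4 = -1)
p(C, E) = (10 + C)/(-1 + E) (p(C, E) = (C + 10)/(E - 1) = (10 + C)/(-1 + E))
(95*p(10, -1))*(-90) = (95*((10 + 10)/(-1 - 1)))*(-90) = (95*(20/(-2)))*(-90) = (95*(-½*20))*(-90) = (95*(-10))*(-90) = -950*(-90) = 85500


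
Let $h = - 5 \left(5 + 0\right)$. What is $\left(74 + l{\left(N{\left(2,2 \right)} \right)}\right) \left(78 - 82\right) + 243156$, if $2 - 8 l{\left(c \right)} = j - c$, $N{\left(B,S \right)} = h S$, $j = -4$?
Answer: $242882$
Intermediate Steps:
$h = -25$ ($h = \left(-5\right) 5 = -25$)
$N{\left(B,S \right)} = - 25 S$
$l{\left(c \right)} = \frac{3}{4} + \frac{c}{8}$ ($l{\left(c \right)} = \frac{1}{4} - \frac{-4 - c}{8} = \frac{1}{4} + \left(\frac{1}{2} + \frac{c}{8}\right) = \frac{3}{4} + \frac{c}{8}$)
$\left(74 + l{\left(N{\left(2,2 \right)} \right)}\right) \left(78 - 82\right) + 243156 = \left(74 + \left(\frac{3}{4} + \frac{\left(-25\right) 2}{8}\right)\right) \left(78 - 82\right) + 243156 = \left(74 + \left(\frac{3}{4} + \frac{1}{8} \left(-50\right)\right)\right) \left(-4\right) + 243156 = \left(74 + \left(\frac{3}{4} - \frac{25}{4}\right)\right) \left(-4\right) + 243156 = \left(74 - \frac{11}{2}\right) \left(-4\right) + 243156 = \frac{137}{2} \left(-4\right) + 243156 = -274 + 243156 = 242882$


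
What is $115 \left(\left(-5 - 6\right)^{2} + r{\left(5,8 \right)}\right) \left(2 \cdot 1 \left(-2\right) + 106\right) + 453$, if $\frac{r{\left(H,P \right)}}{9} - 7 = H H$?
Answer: $4798023$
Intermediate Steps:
$r{\left(H,P \right)} = 63 + 9 H^{2}$ ($r{\left(H,P \right)} = 63 + 9 H H = 63 + 9 H^{2}$)
$115 \left(\left(-5 - 6\right)^{2} + r{\left(5,8 \right)}\right) \left(2 \cdot 1 \left(-2\right) + 106\right) + 453 = 115 \left(\left(-5 - 6\right)^{2} + \left(63 + 9 \cdot 5^{2}\right)\right) \left(2 \cdot 1 \left(-2\right) + 106\right) + 453 = 115 \left(\left(-11\right)^{2} + \left(63 + 9 \cdot 25\right)\right) \left(2 \left(-2\right) + 106\right) + 453 = 115 \left(121 + \left(63 + 225\right)\right) \left(-4 + 106\right) + 453 = 115 \left(121 + 288\right) 102 + 453 = 115 \cdot 409 \cdot 102 + 453 = 115 \cdot 41718 + 453 = 4797570 + 453 = 4798023$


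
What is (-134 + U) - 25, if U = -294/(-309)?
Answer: -16279/103 ≈ -158.05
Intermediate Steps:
U = 98/103 (U = -294*(-1/309) = 98/103 ≈ 0.95146)
(-134 + U) - 25 = (-134 + 98/103) - 25 = -13704/103 - 25 = -16279/103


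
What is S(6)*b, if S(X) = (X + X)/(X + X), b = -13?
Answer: -13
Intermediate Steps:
S(X) = 1 (S(X) = (2*X)/((2*X)) = (2*X)*(1/(2*X)) = 1)
S(6)*b = 1*(-13) = -13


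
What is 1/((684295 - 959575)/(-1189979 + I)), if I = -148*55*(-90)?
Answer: 457379/275280 ≈ 1.6615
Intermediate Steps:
I = 732600 (I = -8140*(-90) = 732600)
1/((684295 - 959575)/(-1189979 + I)) = 1/((684295 - 959575)/(-1189979 + 732600)) = 1/(-275280/(-457379)) = 1/(-275280*(-1/457379)) = 1/(275280/457379) = 457379/275280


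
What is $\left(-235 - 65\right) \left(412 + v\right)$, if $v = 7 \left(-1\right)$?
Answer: $-121500$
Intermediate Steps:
$v = -7$
$\left(-235 - 65\right) \left(412 + v\right) = \left(-235 - 65\right) \left(412 - 7\right) = \left(-300\right) 405 = -121500$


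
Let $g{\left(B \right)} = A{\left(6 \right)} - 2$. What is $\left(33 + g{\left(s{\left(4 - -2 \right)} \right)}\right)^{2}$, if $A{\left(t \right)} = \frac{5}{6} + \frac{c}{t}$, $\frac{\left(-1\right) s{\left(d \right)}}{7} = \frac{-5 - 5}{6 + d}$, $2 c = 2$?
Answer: $1024$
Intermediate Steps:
$c = 1$ ($c = \frac{1}{2} \cdot 2 = 1$)
$s{\left(d \right)} = \frac{70}{6 + d}$ ($s{\left(d \right)} = - 7 \frac{-5 - 5}{6 + d} = - 7 \left(- \frac{10}{6 + d}\right) = \frac{70}{6 + d}$)
$A{\left(t \right)} = \frac{5}{6} + \frac{1}{t}$ ($A{\left(t \right)} = \frac{5}{6} + 1 \frac{1}{t} = 5 \cdot \frac{1}{6} + \frac{1}{t} = \frac{5}{6} + \frac{1}{t}$)
$g{\left(B \right)} = -1$ ($g{\left(B \right)} = \left(\frac{5}{6} + \frac{1}{6}\right) - 2 = 1 - 2 = -1$)
$\left(33 + g{\left(s{\left(4 - -2 \right)} \right)}\right)^{2} = \left(33 - 1\right)^{2} = 32^{2} = 1024$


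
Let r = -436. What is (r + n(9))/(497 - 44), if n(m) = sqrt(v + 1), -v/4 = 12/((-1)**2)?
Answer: -436/453 + I*sqrt(47)/453 ≈ -0.96247 + 0.015134*I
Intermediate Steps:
v = -48 (v = -48/((-1)**2) = -48/1 = -48 ≈ -48.000)
n(m) = I*sqrt(47) (n(m) = sqrt(-48 + 1) = sqrt(-47) = I*sqrt(47))
(r + n(9))/(497 - 44) = (-436 + I*sqrt(47))/(497 - 44) = (-436 + I*sqrt(47))/453 = (-436 + I*sqrt(47))*(1/453) = -436/453 + I*sqrt(47)/453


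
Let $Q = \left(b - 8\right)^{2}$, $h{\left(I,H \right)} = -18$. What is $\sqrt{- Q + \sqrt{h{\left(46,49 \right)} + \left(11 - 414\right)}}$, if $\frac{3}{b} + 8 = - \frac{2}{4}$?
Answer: $\frac{\sqrt{-20164 + 289 i \sqrt{421}}}{17} \approx 1.2154 + 8.4409 i$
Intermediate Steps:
$b = - \frac{6}{17}$ ($b = \frac{3}{-8 - \frac{2}{4}} = \frac{3}{-8 - \frac{1}{2}} = \frac{3}{- \frac{17}{2}} = 3 \left(- \frac{2}{17}\right) = - \frac{6}{17} \approx -0.35294$)
$Q = \frac{20164}{289}$ ($Q = \left(- \frac{6}{17} - 8\right)^{2} = \left(- \frac{142}{17}\right)^{2} = \frac{20164}{289} \approx 69.772$)
$\sqrt{- Q + \sqrt{h{\left(46,49 \right)} + \left(11 - 414\right)}} = \sqrt{\left(-1\right) \frac{20164}{289} + \sqrt{-18 + \left(11 - 414\right)}} = \sqrt{- \frac{20164}{289} + \sqrt{-18 + \left(11 - 414\right)}} = \sqrt{- \frac{20164}{289} + \sqrt{-18 - 403}} = \sqrt{- \frac{20164}{289} + \sqrt{-421}} = \sqrt{- \frac{20164}{289} + i \sqrt{421}}$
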